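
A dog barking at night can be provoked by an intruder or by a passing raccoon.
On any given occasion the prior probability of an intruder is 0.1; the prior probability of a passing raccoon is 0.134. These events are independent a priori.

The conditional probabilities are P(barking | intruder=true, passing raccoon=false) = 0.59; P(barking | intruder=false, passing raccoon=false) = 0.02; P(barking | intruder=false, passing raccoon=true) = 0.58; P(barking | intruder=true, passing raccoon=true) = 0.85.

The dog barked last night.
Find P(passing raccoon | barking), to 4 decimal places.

Weight on passing raccoon=true, given the evidence: 0.069948 + 0.011390 = 0.081338
Denominator P(barking): 0.02×0.9×0.866 + 0.58×0.9×0.134 + 0.59×0.1×0.866 + 0.85×0.1×0.134 = 0.148020
Posterior = 0.081338 / 0.148020 ≈ 0.5495

P(passing raccoon | barking) ≈ 0.5495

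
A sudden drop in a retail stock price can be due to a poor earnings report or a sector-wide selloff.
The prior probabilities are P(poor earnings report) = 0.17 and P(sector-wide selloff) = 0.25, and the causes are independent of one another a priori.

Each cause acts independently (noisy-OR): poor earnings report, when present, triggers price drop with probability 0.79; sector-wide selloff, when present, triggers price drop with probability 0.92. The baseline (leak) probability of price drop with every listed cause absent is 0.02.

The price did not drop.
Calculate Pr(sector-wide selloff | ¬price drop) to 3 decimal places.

Pr(sector-wide selloff | ¬price drop) ≈ 0.026

Under noisy-OR, P(price drop | causes) = 1 − (1−0.02)·∏(1−qᵢ) over the active causes.
P(¬price drop) = 0.98*0.83*0.75 + 0.0784*0.83*0.25 + 0.2058*0.17*0.75 + 0.016464*0.17*0.25 = 0.610050 + 0.016268 + 0.026240 + 0.000700 = 0.653258
Of this, 0.016968 comes from 0.016268 + 0.000700 (the sector-wide selloff=true cases).
Hence the posterior is 0.016968/0.653258 ≈ 0.026.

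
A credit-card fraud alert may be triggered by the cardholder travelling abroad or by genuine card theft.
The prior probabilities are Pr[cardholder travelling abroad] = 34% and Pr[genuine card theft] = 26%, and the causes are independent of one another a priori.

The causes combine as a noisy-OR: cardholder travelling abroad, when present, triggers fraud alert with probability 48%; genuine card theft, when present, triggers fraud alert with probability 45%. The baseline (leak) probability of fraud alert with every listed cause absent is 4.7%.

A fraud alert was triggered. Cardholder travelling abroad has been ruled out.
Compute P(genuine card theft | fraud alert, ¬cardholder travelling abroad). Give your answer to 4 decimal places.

P(genuine card theft | fraud alert, ¬cardholder travelling abroad) ≈ 0.7806

Under noisy-OR, P(fraud alert | causes) = 1 − (1−0.047)·∏(1−qᵢ) over the active causes.
Enumerate both values of genuine card theft and weight by the priors:
  P(fraud alert | ¬cardholder travelling abroad) = 0.047*0.74 + 0.47585*0.26
        = 0.034780 + 0.123721 = 0.158501
Configurations with genuine card theft contribute 0.123721, so
  P(genuine card theft | fraud alert, ¬cardholder travelling abroad) = 0.123721 / 0.158501 ≈ 0.7806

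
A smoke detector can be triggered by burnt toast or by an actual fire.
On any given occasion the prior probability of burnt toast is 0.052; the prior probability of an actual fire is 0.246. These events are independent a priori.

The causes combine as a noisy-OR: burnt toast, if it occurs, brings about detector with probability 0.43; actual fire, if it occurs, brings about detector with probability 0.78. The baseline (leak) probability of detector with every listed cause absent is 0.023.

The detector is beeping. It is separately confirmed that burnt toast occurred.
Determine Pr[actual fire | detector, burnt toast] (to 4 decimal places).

Under noisy-OR, P(detector | causes) = 1 − (1−0.023)·∏(1−qᵢ) over the active causes.
Weight on actual fire=true, given the evidence: 0.877484*0.246 = 0.215861
Denominator P(detector | burnt toast): 0.44311*0.754 + 0.877484*0.246 = 0.549966
P(actual fire | detector, burnt toast) = 0.215861/0.549966 ≈ 0.3925

Pr[actual fire | detector, burnt toast] ≈ 0.3925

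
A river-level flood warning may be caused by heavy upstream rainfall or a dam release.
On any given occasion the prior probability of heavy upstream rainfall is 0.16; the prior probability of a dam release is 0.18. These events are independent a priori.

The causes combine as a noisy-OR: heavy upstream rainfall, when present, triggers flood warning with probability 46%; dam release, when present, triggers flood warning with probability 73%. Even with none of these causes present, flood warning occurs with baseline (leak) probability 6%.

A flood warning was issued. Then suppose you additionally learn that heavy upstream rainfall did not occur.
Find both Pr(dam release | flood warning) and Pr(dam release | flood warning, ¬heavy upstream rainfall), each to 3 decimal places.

Under noisy-OR, P(flood warning | causes) = 1 − (1−0.06)·∏(1−qᵢ) over the active causes.
Weight on dam release=true, given the evidence: 0.112825 + 0.024853 = 0.137678
Denominator P(flood warning): 0.06*0.84*0.82 + 0.7462*0.84*0.18 + 0.4924*0.16*0.82 + 0.862948*0.16*0.18 = 0.243609
Posterior = 0.137678 / 0.243609 ≈ 0.565

With the extra evidence:
P(flood warning | ¬heavy upstream rainfall) = 0.06*0.82 + 0.7462*0.18 = 0.049200 + 0.134316 = 0.183516
The dam release-present share is 0.7462*0.18 = 0.134316.
P(dam release | flood warning, ¬heavy upstream rainfall) = 0.134316 / 0.183516 ≈ 0.732
Ruling out heavy upstream rainfall raises the posterior on dam release — the flip side of explaining away.

Pr(dam release | flood warning) ≈ 0.565; Pr(dam release | flood warning, ¬heavy upstream rainfall) ≈ 0.732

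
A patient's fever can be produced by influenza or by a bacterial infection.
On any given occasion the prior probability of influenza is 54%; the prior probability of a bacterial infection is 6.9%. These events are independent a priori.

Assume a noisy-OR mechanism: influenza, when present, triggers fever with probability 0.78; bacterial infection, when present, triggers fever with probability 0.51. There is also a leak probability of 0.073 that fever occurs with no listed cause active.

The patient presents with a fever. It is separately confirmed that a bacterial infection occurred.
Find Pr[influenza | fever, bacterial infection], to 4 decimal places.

Under noisy-OR, P(fever | causes) = 1 − (1−0.073)·∏(1−qᵢ) over the active causes.
Numerator (weight on configurations with influenza): 0.900069·0.54 = 0.486037
Denominator P(fever | bacterial infection): 0.54577·0.46 + 0.900069·0.54 = 0.737091
P(influenza | fever, bacterial infection) = 0.486037/0.737091 ≈ 0.6594

Pr[influenza | fever, bacterial infection] ≈ 0.6594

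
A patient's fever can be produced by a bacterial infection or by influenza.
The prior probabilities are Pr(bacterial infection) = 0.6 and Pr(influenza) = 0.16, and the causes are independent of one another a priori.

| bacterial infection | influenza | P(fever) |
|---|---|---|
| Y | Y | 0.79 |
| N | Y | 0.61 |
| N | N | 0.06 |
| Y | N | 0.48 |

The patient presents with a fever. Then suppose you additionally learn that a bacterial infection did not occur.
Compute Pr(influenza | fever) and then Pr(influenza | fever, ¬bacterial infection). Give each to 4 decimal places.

Enumerate the 4 (bacterial infection, influenza) configurations and weight by the priors:
  P(fever) = 0.06·0.4·0.84 + 0.61·0.4·0.16 + 0.48·0.6·0.84 + 0.79·0.6·0.16
        = 0.020160 + 0.039040 + 0.241920 + 0.075840 = 0.376960
Configurations with influenza contribute 0.114880, so
  P(influenza | fever) = 0.114880 / 0.376960 ≈ 0.3048

With the extra evidence:
Weight on influenza=true, given the evidence: 0.61·0.16 = 0.097600
The normalizing constant is 0.06·0.84 + 0.61·0.16 = 0.148000
P(influenza | fever, ¬bacterial infection) = 0.097600/0.148000 ≈ 0.6595
Ruling out bacterial infection raises the posterior on influenza — the flip side of explaining away.

Pr(influenza | fever) ≈ 0.3048; Pr(influenza | fever, ¬bacterial infection) ≈ 0.6595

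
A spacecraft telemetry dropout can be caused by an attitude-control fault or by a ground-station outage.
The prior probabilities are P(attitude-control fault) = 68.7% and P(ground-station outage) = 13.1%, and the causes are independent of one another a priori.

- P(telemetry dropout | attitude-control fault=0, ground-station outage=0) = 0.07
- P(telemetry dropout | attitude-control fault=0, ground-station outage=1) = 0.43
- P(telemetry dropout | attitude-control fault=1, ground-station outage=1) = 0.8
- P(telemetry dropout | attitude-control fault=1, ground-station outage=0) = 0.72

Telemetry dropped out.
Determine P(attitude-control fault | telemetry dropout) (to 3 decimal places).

Enumerate the 4 (attitude-control fault, ground-station outage) configurations and weight by the priors:
  P(telemetry dropout) = 0.07·0.313·0.869 + 0.43·0.313·0.131 + 0.72·0.687·0.869 + 0.8·0.687·0.131
        = 0.019040 + 0.017631 + 0.429842 + 0.071998 = 0.538511
Configurations with attitude-control fault contribute 0.501840, so
  P(attitude-control fault | telemetry dropout) = 0.501840 / 0.538511 ≈ 0.932

P(attitude-control fault | telemetry dropout) ≈ 0.932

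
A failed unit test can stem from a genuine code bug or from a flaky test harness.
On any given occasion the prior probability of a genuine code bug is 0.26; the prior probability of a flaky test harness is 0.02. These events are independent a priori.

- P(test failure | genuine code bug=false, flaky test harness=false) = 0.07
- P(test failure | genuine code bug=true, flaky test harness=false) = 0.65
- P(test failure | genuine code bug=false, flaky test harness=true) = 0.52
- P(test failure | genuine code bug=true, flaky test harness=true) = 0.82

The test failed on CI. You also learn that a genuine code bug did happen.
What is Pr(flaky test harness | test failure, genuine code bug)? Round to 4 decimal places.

P(test failure | genuine code bug) = 0.65·0.98 + 0.82·0.02 = 0.637000 + 0.016400 = 0.653400
Of this, 0.016400 comes from 0.82·0.02 (the flaky test harness=true cases).
Hence the posterior is 0.016400/0.653400 ≈ 0.0251.

Pr(flaky test harness | test failure, genuine code bug) ≈ 0.0251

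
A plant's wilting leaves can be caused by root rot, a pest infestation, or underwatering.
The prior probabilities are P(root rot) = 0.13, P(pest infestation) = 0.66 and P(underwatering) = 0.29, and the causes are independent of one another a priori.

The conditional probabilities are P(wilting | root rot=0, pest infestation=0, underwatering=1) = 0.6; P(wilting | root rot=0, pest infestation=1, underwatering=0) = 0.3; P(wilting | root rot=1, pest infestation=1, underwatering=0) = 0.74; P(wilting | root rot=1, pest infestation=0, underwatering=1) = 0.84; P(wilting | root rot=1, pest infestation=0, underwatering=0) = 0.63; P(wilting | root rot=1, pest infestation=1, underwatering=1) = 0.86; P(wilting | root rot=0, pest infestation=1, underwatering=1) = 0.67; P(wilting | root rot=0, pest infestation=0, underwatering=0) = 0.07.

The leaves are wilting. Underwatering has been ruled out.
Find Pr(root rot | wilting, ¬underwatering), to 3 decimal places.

For the numerator, keep only root rot=true terms: 0.027846 + 0.063492 = 0.091338
The normalizing constant is 0.07·0.87·0.34 + 0.3·0.87·0.66 + 0.63·0.13·0.34 + 0.74·0.13·0.66 = 0.284304
Posterior = 0.091338 / 0.284304 ≈ 0.321

Pr(root rot | wilting, ¬underwatering) ≈ 0.321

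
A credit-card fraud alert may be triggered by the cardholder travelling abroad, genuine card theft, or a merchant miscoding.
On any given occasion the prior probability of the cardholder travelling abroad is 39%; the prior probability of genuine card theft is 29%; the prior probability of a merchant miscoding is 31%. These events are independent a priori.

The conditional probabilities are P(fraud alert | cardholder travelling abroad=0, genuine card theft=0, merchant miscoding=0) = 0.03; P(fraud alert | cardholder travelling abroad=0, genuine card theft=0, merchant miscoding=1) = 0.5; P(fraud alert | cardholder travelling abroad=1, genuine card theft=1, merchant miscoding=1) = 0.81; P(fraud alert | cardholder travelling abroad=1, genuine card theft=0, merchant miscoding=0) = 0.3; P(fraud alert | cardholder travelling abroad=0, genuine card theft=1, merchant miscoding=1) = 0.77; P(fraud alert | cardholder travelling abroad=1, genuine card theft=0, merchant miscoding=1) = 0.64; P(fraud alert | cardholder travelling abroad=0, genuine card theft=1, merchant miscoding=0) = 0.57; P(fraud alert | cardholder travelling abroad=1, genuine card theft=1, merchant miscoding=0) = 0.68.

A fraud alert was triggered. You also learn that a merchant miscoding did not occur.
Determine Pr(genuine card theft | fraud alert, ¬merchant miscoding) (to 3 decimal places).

Pr(genuine card theft | fraud alert, ¬merchant miscoding) ≈ 0.649

For the numerator, keep only genuine card theft=true terms: 0.100833 + 0.076908 = 0.177741
Denominator P(fraud alert | ¬merchant miscoding): 0.03·0.61·0.71 + 0.57·0.61·0.29 + 0.3·0.39·0.71 + 0.68·0.39·0.29 = 0.273804
Posterior = 0.177741 / 0.273804 ≈ 0.649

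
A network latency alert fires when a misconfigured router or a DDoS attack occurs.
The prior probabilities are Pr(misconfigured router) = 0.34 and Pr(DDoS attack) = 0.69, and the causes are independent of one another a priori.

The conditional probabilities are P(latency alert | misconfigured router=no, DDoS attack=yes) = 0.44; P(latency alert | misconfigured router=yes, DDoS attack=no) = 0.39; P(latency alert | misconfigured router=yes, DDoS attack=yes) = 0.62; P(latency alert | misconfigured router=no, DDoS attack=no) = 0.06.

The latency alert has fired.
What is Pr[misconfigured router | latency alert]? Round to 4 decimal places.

P(latency alert) = 0.06*0.66*0.31 + 0.44*0.66*0.69 + 0.39*0.34*0.31 + 0.62*0.34*0.69 = 0.012276 + 0.200376 + 0.041106 + 0.145452 = 0.399210
The misconfigured router-present share is 0.041106 + 0.145452 = 0.186558.
So P(misconfigured router | latency alert) = 0.186558/0.399210 ≈ 0.4673.

Pr[misconfigured router | latency alert] ≈ 0.4673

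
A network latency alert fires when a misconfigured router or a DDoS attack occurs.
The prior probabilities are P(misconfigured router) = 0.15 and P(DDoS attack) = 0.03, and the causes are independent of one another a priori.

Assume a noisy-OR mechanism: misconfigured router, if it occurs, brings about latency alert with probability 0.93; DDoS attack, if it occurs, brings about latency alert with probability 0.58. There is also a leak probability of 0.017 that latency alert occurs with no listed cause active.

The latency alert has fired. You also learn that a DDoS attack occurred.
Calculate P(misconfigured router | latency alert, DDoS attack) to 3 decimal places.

Under noisy-OR, P(latency alert | causes) = 1 − (1−0.017)·∏(1−qᵢ) over the active causes.
Weight on misconfigured router=true, given the evidence: 0.9711·0.15 = 0.145665
Denominator P(latency alert | DDoS attack): 0.58714·0.85 + 0.9711·0.15 = 0.644734
Posterior = 0.145665 / 0.644734 ≈ 0.226

P(misconfigured router | latency alert, DDoS attack) ≈ 0.226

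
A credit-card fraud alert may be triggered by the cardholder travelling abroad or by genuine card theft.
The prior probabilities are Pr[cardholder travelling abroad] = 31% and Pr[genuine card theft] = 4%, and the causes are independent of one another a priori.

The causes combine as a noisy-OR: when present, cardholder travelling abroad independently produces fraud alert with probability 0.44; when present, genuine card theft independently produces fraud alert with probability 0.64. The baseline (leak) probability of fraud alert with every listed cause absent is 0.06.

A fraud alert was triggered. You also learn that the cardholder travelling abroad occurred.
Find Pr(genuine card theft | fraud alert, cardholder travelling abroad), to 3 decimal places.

Under noisy-OR, P(fraud alert | causes) = 1 − (1−0.06)·∏(1−qᵢ) over the active causes.
By total probability over both values of genuine card theft:
  P(fraud alert | cardholder travelling abroad) = 0.4736·0.96 + 0.810496·0.04
        = 0.454656 + 0.032420 = 0.487076
Keeping only the genuine card theft-present terms gives 0.032420, so
  P(genuine card theft | fraud alert, cardholder travelling abroad) = 0.032420 / 0.487076 ≈ 0.067

Pr(genuine card theft | fraud alert, cardholder travelling abroad) ≈ 0.067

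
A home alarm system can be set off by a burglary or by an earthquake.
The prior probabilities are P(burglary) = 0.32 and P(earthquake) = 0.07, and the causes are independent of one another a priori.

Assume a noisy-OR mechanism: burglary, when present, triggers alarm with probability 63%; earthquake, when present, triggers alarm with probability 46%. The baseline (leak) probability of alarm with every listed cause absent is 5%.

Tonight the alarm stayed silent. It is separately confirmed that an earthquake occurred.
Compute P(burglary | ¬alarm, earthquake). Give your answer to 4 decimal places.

P(burglary | ¬alarm, earthquake) ≈ 0.1483

Under noisy-OR, P(alarm | causes) = 1 − (1−0.05)·∏(1−qᵢ) over the active causes.
P(¬alarm | earthquake) = 0.513×0.68 + 0.18981×0.32 = 0.348840 + 0.060739 = 0.409579
The burglary-present share is 0.18981×0.32 = 0.060739.
P(burglary | ¬alarm, earthquake) = 0.060739 / 0.409579 ≈ 0.1483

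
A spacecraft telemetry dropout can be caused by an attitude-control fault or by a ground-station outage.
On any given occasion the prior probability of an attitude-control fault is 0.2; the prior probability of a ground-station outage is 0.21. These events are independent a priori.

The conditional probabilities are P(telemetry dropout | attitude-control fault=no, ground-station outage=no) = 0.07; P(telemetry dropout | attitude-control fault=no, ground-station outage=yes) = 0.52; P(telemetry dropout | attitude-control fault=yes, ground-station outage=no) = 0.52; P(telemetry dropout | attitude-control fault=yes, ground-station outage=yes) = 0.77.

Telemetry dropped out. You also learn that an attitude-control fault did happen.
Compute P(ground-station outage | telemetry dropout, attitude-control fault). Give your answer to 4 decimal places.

P(ground-station outage | telemetry dropout, attitude-control fault) ≈ 0.2824

Numerator (weight on configurations with ground-station outage): 0.77·0.21 = 0.161700
Normalizer over all consistent configurations: 0.52·0.79 + 0.77·0.21 = 0.572500
Posterior = 0.161700 / 0.572500 ≈ 0.2824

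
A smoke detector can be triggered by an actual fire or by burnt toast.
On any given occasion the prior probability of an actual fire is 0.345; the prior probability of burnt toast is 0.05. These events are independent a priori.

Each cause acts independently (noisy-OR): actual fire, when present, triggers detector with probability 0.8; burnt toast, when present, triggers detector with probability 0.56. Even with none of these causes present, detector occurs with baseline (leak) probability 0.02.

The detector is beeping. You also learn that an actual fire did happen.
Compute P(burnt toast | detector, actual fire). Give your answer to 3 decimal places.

P(burnt toast | detector, actual fire) ≈ 0.056

Under noisy-OR, P(detector | causes) = 1 − (1−0.02)·∏(1−qᵢ) over the active causes.
Enumerate both values of burnt toast and weight by the priors:
  P(detector | actual fire) = 0.804×0.95 + 0.91376×0.05
        = 0.763800 + 0.045688 = 0.809488
The terms with burnt toast present sum to 0.045688, so
  P(burnt toast | detector, actual fire) = 0.045688 / 0.809488 ≈ 0.056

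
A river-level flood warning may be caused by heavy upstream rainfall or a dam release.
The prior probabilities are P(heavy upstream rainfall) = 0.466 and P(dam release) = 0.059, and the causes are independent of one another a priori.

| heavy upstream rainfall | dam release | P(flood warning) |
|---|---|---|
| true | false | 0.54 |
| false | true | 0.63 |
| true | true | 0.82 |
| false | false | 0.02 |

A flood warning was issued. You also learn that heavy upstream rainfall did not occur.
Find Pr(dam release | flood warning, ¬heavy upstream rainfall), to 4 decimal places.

Pr(dam release | flood warning, ¬heavy upstream rainfall) ≈ 0.6639

Numerator (weight on configurations with dam release): 0.63×0.059 = 0.037170
The normalizing constant is 0.02×0.941 + 0.63×0.059 = 0.055990
Posterior = 0.037170 / 0.055990 ≈ 0.6639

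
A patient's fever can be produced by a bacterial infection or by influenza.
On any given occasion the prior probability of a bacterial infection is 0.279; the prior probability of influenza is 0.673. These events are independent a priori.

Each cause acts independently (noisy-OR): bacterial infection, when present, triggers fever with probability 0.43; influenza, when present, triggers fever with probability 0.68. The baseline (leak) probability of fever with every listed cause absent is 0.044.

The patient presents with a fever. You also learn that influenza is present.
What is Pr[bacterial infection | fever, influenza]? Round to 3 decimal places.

Under noisy-OR, P(fever | causes) = 1 − (1−0.044)·∏(1−qᵢ) over the active causes.
By total probability over both values of bacterial infection:
  P(fever | influenza) = 0.69408×0.721 + 0.825626×0.279
        = 0.500432 + 0.230350 = 0.730782
Configurations with bacterial infection contribute 0.230350, so
  P(bacterial infection | fever, influenza) = 0.230350 / 0.730782 ≈ 0.315

Pr[bacterial infection | fever, influenza] ≈ 0.315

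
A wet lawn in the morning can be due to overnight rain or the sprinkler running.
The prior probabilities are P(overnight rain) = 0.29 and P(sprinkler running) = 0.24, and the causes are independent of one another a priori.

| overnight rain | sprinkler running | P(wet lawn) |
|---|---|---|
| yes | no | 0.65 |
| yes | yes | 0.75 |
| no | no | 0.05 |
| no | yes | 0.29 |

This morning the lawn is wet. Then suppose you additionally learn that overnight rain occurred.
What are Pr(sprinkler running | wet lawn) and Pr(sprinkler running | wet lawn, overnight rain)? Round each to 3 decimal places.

For the numerator, keep only sprinkler running=true terms: 0.049416 + 0.052200 = 0.101616
Normalizer over all consistent configurations: 0.05*0.71*0.76 + 0.29*0.71*0.24 + 0.65*0.29*0.76 + 0.75*0.29*0.24 = 0.271856
Posterior = 0.101616 / 0.271856 ≈ 0.374

With the extra evidence:
Sum P(wet lawn|·) weighted by the priors over both values of sprinkler running:
  P(wet lawn | overnight rain) = 0.65*0.76 + 0.75*0.24
        = 0.494000 + 0.180000 = 0.674000
Configurations with sprinkler running contribute 0.180000, so
  P(sprinkler running | wet lawn, overnight rain) = 0.180000 / 0.674000 ≈ 0.267

Pr(sprinkler running | wet lawn) ≈ 0.374; Pr(sprinkler running | wet lawn, overnight rain) ≈ 0.267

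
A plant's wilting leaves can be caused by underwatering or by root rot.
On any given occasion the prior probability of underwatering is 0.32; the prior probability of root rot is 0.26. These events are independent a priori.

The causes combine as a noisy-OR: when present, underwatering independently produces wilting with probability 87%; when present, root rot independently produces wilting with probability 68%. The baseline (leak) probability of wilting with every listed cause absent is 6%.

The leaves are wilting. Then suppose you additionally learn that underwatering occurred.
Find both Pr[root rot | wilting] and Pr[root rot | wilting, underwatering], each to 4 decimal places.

Under noisy-OR, P(wilting | causes) = 1 − (1−0.06)·∏(1−qᵢ) over the active causes.
Numerator (weight on configurations with root rot): 0.123619 + 0.079947 = 0.203566
Denominator P(wilting): 0.06×0.68×0.74 + 0.6992×0.68×0.26 + 0.8778×0.32×0.74 + 0.960896×0.32×0.26 = 0.441621
Posterior = 0.203566 / 0.441621 ≈ 0.4610

With the extra evidence:
P(wilting | underwatering) = 0.8778×0.74 + 0.960896×0.26 = 0.649572 + 0.249833 = 0.899405
Restricting to configurations with root rot present: 0.960896×0.26 = 0.249833.
So P(root rot | wilting, underwatering) = 0.249833/0.899405 ≈ 0.2778.
The drop from 0.4610 to 0.2778 is the explaining-away (discounting) effect.

Pr[root rot | wilting] ≈ 0.4610; Pr[root rot | wilting, underwatering] ≈ 0.2778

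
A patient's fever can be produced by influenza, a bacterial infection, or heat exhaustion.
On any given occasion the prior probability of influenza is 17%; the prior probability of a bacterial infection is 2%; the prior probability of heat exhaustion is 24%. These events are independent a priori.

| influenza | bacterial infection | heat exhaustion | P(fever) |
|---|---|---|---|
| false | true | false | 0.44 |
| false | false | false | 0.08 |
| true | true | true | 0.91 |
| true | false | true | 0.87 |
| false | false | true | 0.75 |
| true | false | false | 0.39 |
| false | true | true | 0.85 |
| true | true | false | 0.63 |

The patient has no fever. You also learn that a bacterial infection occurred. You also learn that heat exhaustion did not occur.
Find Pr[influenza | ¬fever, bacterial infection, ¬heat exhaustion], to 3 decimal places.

Sum P(¬fever|·) weighted by the priors over both values of influenza:
  P(¬fever | bacterial infection, ¬heat exhaustion) = 0.56·0.83 + 0.37·0.17
        = 0.464800 + 0.062900 = 0.527700
Configurations with influenza contribute 0.062900, so
  P(influenza | ¬fever, bacterial infection, ¬heat exhaustion) = 0.062900 / 0.527700 ≈ 0.119

Pr[influenza | ¬fever, bacterial infection, ¬heat exhaustion] ≈ 0.119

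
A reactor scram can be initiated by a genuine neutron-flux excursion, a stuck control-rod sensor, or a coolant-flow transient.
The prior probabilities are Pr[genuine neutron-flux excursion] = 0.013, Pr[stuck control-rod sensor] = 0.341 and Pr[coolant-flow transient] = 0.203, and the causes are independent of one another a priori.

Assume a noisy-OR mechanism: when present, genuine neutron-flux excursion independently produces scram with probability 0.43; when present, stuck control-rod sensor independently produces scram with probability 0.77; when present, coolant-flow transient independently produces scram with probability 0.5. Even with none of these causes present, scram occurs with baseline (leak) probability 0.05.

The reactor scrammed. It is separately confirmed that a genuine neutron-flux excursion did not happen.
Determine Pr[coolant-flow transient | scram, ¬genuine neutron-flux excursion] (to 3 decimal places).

Pr[coolant-flow transient | scram, ¬genuine neutron-flux excursion] ≈ 0.356

Under noisy-OR, P(scram | causes) = 1 − (1−0.05)·∏(1−qᵢ) over the active causes.
For the numerator, keep only coolant-flow transient=true terms: 0.070233 + 0.061660 = 0.131893
Denominator P(scram | ¬genuine neutron-flux excursion): 0.05·0.659·0.797 + 0.525·0.659·0.203 + 0.7815·0.341·0.797 + 0.89075·0.341·0.203 = 0.370548
P(coolant-flow transient | scram, ¬genuine neutron-flux excursion) = 0.131893/0.370548 ≈ 0.356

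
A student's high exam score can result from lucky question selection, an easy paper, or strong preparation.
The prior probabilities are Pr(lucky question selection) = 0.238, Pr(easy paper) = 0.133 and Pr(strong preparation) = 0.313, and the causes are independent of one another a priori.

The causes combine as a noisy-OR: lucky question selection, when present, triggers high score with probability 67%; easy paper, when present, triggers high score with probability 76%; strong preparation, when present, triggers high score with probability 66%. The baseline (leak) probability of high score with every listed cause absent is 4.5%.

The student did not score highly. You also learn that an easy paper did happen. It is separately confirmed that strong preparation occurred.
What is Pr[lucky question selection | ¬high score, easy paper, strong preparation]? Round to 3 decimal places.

Pr[lucky question selection | ¬high score, easy paper, strong preparation] ≈ 0.093

Under noisy-OR, P(high score | causes) = 1 − (1−0.045)·∏(1−qᵢ) over the active causes.
Numerator (weight on configurations with lucky question selection): 0.025716×0.238 = 0.006120
The normalizing constant is 0.077928×0.762 + 0.025716×0.238 = 0.065501
Posterior = 0.006120 / 0.065501 ≈ 0.093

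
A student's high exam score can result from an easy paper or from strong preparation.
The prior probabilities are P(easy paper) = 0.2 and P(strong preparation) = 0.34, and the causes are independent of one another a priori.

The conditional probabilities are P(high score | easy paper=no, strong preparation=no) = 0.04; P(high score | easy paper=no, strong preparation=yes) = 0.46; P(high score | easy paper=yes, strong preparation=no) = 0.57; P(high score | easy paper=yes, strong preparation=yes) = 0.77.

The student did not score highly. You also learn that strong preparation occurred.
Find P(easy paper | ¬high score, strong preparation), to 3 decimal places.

Enumerate both values of easy paper and weight by the priors:
  P(¬high score | strong preparation) = 0.54×0.8 + 0.23×0.2
        = 0.432000 + 0.046000 = 0.478000
Configurations with easy paper contribute 0.046000, so
  P(easy paper | ¬high score, strong preparation) = 0.046000 / 0.478000 ≈ 0.096

P(easy paper | ¬high score, strong preparation) ≈ 0.096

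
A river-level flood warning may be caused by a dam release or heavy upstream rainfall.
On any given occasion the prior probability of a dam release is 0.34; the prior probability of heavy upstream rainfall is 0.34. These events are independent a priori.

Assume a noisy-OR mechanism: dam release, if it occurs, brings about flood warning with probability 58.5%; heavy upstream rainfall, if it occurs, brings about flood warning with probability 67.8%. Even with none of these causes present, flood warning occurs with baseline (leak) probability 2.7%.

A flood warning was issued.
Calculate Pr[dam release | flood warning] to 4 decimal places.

Under noisy-OR, P(flood warning | causes) = 1 − (1−0.027)·∏(1−qᵢ) over the active causes.
Sum P(flood warning|·) weighted by the priors over the 4 (dam release, heavy upstream rainfall) configurations:
  P(flood warning) = 0.027*0.66*0.66 + 0.686694*0.66*0.34 + 0.596205*0.34*0.66 + 0.869978*0.34*0.34
        = 0.011761 + 0.154094 + 0.133788 + 0.100569 = 0.400212
Configurations with dam release contribute 0.234357, so
  P(dam release | flood warning) = 0.234357 / 0.400212 ≈ 0.5856

Pr[dam release | flood warning] ≈ 0.5856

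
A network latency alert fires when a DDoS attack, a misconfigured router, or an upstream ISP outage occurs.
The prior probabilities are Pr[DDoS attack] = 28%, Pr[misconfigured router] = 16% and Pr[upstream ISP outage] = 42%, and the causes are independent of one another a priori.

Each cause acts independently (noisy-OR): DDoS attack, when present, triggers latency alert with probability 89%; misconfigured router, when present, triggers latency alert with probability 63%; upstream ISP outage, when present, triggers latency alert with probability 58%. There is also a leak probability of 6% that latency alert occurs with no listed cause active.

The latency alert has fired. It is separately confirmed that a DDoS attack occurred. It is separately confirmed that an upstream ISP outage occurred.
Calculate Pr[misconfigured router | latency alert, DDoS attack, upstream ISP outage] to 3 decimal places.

Pr[misconfigured router | latency alert, DDoS attack, upstream ISP outage] ≈ 0.164

Under noisy-OR, P(latency alert | causes) = 1 − (1−0.06)·∏(1−qᵢ) over the active causes.
P(latency alert | DDoS attack, upstream ISP outage) = 0.956572*0.84 + 0.983932*0.16 = 0.803520 + 0.157429 = 0.960949
Of this, 0.157429 comes from 0.983932*0.16 (the misconfigured router=true cases).
So P(misconfigured router | latency alert, DDoS attack, upstream ISP outage) = 0.157429/0.960949 ≈ 0.164.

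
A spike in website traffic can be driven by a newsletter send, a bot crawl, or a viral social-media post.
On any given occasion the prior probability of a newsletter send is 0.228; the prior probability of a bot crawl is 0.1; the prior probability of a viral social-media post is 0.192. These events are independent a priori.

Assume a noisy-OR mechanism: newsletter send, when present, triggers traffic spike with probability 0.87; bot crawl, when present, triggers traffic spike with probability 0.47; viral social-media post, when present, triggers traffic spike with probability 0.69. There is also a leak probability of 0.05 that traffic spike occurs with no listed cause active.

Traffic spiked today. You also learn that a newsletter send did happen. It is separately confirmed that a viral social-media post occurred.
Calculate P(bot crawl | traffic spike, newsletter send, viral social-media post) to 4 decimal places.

Under noisy-OR, P(traffic spike | causes) = 1 − (1−0.05)·∏(1−qᵢ) over the active causes.
For the numerator, keep only bot crawl=true terms: 0.979709*0.1 = 0.097971
Normalizer over all consistent configurations: 0.961715*0.9 + 0.979709*0.1 = 0.963515
P(bot crawl | traffic spike, newsletter send, viral social-media post) = 0.097971/0.963515 ≈ 0.1017

P(bot crawl | traffic spike, newsletter send, viral social-media post) ≈ 0.1017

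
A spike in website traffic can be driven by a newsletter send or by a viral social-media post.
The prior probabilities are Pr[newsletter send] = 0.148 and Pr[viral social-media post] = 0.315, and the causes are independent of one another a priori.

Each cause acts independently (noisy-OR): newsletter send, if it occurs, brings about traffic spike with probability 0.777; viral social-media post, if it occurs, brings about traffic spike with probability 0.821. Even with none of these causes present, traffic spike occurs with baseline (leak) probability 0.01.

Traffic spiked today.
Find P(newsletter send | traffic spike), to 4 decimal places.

Under noisy-OR, P(traffic spike | causes) = 1 − (1−0.01)·∏(1−qᵢ) over the active causes.
By total probability over the 4 (newsletter send, viral social-media post) configurations:
  P(traffic spike) = 0.01·0.852·0.685 + 0.82279·0.852·0.315 + 0.77923·0.148·0.685 + 0.960482·0.148·0.315
        = 0.005836 + 0.220820 + 0.078998 + 0.044778 = 0.350432
Configurations with newsletter send contribute 0.123776, so
  P(newsletter send | traffic spike) = 0.123776 / 0.350432 ≈ 0.3532

P(newsletter send | traffic spike) ≈ 0.3532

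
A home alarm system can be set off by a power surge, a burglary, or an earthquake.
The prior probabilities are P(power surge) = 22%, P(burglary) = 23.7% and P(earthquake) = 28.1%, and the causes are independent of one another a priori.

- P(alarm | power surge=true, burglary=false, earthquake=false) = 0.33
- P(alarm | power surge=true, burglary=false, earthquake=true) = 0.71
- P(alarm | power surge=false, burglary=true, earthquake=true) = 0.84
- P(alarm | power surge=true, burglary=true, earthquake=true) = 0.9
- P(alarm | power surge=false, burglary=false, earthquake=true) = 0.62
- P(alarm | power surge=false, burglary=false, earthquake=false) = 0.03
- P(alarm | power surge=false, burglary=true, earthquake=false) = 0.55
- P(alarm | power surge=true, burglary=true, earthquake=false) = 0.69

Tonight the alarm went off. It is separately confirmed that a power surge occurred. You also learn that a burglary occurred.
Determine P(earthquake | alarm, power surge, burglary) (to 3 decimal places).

P(earthquake | alarm, power surge, burglary) ≈ 0.338

Numerator (weight on configurations with earthquake): 0.9*0.281 = 0.252900
Normalizer over all consistent configurations: 0.69*0.719 + 0.9*0.281 = 0.749010
P(earthquake | alarm, power surge, burglary) = 0.252900/0.749010 ≈ 0.338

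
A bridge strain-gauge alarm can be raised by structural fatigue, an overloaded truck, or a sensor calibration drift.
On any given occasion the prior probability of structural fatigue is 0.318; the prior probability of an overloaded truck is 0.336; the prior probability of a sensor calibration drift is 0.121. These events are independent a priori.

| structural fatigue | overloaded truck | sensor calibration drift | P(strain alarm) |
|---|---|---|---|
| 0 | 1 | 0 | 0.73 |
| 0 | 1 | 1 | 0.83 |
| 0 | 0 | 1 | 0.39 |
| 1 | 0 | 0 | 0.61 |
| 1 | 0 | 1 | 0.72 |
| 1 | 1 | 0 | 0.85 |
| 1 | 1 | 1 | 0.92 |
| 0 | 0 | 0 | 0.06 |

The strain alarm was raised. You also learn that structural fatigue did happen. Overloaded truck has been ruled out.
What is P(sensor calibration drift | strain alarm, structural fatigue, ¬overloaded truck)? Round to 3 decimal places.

Numerator (weight on configurations with sensor calibration drift): 0.72×0.121 = 0.087120
Denominator P(strain alarm | structural fatigue, ¬overloaded truck): 0.61×0.879 + 0.72×0.121 = 0.623310
P(sensor calibration drift | strain alarm, structural fatigue, ¬overloaded truck) = 0.087120/0.623310 ≈ 0.140

P(sensor calibration drift | strain alarm, structural fatigue, ¬overloaded truck) ≈ 0.140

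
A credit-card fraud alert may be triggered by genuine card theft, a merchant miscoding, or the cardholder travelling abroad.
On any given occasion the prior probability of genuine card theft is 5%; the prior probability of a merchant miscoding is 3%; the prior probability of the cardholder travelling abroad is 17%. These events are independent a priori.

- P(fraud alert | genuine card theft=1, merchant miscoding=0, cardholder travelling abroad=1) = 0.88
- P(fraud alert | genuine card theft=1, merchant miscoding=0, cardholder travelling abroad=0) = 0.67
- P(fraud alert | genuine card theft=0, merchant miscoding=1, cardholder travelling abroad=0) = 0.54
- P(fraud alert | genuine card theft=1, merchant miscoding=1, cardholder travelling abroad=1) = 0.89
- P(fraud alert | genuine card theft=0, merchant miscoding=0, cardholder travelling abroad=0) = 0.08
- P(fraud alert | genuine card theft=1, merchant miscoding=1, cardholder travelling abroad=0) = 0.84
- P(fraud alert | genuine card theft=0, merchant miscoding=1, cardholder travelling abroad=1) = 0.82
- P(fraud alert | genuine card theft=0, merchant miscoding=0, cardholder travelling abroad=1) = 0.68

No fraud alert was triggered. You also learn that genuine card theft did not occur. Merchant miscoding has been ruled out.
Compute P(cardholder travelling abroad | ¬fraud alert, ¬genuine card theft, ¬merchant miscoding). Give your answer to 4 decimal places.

For the numerator, keep only cardholder travelling abroad=true terms: 0.32·0.17 = 0.054400
Denominator P(¬fraud alert | ¬genuine card theft, ¬merchant miscoding): 0.92·0.83 + 0.32·0.17 = 0.818000
P(cardholder travelling abroad | ¬fraud alert, ¬genuine card theft, ¬merchant miscoding) = 0.054400/0.818000 ≈ 0.0665

P(cardholder travelling abroad | ¬fraud alert, ¬genuine card theft, ¬merchant miscoding) ≈ 0.0665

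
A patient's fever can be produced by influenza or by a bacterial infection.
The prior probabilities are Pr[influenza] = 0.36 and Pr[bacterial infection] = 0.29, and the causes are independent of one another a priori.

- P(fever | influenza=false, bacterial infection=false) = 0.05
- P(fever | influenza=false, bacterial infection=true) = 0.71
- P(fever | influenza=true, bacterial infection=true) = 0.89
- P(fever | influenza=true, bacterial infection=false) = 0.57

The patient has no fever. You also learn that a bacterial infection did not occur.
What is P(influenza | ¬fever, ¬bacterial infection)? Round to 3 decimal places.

P(influenza | ¬fever, ¬bacterial infection) ≈ 0.203

P(¬fever | ¬bacterial infection) = 0.95*0.64 + 0.43*0.36 = 0.608000 + 0.154800 = 0.762800
Of this, 0.154800 comes from 0.43*0.36 (the influenza=true cases).
So P(influenza | ¬fever, ¬bacterial infection) = 0.154800/0.762800 ≈ 0.203.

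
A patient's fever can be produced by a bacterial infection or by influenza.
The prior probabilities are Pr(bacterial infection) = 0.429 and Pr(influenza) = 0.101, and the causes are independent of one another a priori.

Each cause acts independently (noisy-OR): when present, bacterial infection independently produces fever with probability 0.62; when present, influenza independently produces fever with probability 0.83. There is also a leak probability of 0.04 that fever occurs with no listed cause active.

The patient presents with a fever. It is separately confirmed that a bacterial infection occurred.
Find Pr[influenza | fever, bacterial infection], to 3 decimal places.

Under noisy-OR, P(fever | causes) = 1 − (1−0.04)·∏(1−qᵢ) over the active causes.
Enumerate both values of influenza and weight by the priors:
  P(fever | bacterial infection) = 0.6352*0.899 + 0.937984*0.101
        = 0.571045 + 0.094736 = 0.665781
Keeping only the influenza-present terms gives 0.094736, so
  P(influenza | fever, bacterial infection) = 0.094736 / 0.665781 ≈ 0.142

Pr[influenza | fever, bacterial infection] ≈ 0.142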